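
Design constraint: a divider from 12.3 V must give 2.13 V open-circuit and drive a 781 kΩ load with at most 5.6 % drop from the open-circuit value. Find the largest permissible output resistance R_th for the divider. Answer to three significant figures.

R_th ≤ 46.3 kΩ

Loading drop = R_th/(R_th + R_L) ≤ 0.0560, so R_th ≤ R_L · ε/(1−ε) = 781 kΩ × 0.0560/0.9440 = 46.3 kΩ.
(Any R1, R2 with R2/(R1+R2) = 0.173 and R1‖R2 ≤ 46.3 kΩ will meet the spec.)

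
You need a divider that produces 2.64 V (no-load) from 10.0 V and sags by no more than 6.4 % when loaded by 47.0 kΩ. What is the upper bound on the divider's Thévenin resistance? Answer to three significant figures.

Loading drop = R_th/(R_th + R_L) ≤ 0.0640, so R_th ≤ R_L · ε/(1−ε) = 47.0 kΩ × 0.0640/0.9360 = 3.21 kΩ.

R_th ≤ 3.21 kΩ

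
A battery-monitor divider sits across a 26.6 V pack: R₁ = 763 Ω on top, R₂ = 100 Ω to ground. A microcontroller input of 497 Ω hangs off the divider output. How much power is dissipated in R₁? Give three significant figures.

Total resistance from the source is R₁ + (R₂‖R_L) = 846.2 Ω, so I = 26.6/846.2 Ω = 31.43 mA.
P = I²·R₁ = (31.43 mA)² × 763 Ω = 754 mW.

P ≈ 754 mW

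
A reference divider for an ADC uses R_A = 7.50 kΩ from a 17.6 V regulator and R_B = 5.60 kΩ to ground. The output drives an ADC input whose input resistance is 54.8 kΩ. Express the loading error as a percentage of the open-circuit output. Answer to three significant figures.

The divider's output (Thévenin) resistance is R_A‖R_B = 3.206 kΩ.
Fractional drop under load = R_th/(R_th + R_L) = 3.206 / (3.206 + 54.8) = 0.05527.
So the output falls by 5.53 %.

5.53 %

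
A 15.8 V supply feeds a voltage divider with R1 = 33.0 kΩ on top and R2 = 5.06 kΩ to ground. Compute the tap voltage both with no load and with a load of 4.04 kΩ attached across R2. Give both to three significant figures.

Unloaded: 2.10 V; loaded: 1.01 V

Open-circuit: V = 15.8 × 5.06/(33.0 + 5.06) = 2.10 V.
With the load, R2 becomes R2‖R_L = 2.246 kΩ, so V = 15.8 × 2.246/35.25 = 1.01 V.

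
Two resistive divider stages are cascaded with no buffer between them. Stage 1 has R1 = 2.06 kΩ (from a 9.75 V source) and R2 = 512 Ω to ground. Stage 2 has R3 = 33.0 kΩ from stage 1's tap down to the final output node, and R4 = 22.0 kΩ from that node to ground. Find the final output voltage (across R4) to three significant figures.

V_out ≈ 0.771 V

Stage 2 presents R3+R4 = 55000 Ω as a load on stage 1's tap.
Stage 1's lower leg becomes R2‖(R3+R4) = 507.3 Ω, so V_mid = 9.75 × 507.3/2567 = 1.927 V.
Stage 2 is itself unloaded: V_out = V_mid × R4/(R3+R4) = 1.927 × 22000/55000 = 0.771 V.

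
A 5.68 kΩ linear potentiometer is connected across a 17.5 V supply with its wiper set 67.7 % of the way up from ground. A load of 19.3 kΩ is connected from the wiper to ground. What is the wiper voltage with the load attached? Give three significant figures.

V ≈ 11.1 V

The wiper splits the pot into (1−α)R = 1.835 kΩ above and αR = 3.845 kΩ below.
Lower section ‖ load = 3.206 kΩ.
V_wiper = 17.5 × 3.206/(1.835 + 3.206) = 11.1 V.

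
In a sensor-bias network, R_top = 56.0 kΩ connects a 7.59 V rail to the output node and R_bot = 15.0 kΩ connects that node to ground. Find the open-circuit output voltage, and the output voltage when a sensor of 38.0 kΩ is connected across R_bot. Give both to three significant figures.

Unloaded: 1.60 V; loaded: 1.22 V

Open-circuit: V = 7.59 × 15.0/(56.0 + 15.0) = 1.60 V.
With the load, R_bot becomes R_bot‖R_L = 10.75 kΩ, so V = 7.59 × 10.75/66.75 = 1.22 V.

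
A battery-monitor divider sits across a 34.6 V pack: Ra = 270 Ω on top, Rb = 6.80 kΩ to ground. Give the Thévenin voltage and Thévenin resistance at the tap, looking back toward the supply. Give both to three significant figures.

V_th = 33.3 V, R_th = 260 Ω

V_th is the open-circuit tap voltage: 34.6 × 6800/(270 + 6800) = 33.3 V.
With the supply zeroed, Ra and Rb appear in parallel from the tap: R_th = Ra‖Rb = (270 × 6800)/7070 = 260 Ω.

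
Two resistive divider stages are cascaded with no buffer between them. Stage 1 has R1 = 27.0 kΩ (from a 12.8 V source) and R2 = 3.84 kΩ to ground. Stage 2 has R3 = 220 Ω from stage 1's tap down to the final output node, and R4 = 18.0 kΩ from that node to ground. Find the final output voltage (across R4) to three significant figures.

V_out ≈ 1.33 V

Stage 2 presents R3+R4 = 18220 Ω as a load on stage 1's tap.
Stage 1's lower leg becomes R2‖(R3+R4) = 3172 Ω, so V_mid = 12.8 × 3172/30170 = 1.346 V.
Stage 2 is itself unloaded: V_out = V_mid × R4/(R3+R4) = 1.346 × 18000/18220 = 1.33 V.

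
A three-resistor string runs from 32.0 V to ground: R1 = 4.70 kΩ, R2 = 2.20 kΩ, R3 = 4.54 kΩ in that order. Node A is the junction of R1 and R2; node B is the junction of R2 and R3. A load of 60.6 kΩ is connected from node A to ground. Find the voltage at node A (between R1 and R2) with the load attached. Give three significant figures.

V ≈ 18.0 V

Below node A the series string R2+R3 = 6.740 kΩ sits in parallel with the 60.6 kΩ load: 6.065 kΩ.
V_A = 32.0 × 6.065/(4.70 + 6.065) = 18.0 V.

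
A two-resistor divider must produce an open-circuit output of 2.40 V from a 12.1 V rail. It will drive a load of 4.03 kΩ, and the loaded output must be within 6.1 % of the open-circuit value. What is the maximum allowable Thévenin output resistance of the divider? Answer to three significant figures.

Loading drop = R_th/(R_th + R_L) ≤ 0.0610, so R_th ≤ R_L · ε/(1−ε) = 4.03 kΩ × 0.0610/0.9390 = 262 Ω.
(Any R1, R2 with R2/(R1+R2) = 0.198 and R1‖R2 ≤ 262 Ω will meet the spec.)

R_th ≤ 262 Ω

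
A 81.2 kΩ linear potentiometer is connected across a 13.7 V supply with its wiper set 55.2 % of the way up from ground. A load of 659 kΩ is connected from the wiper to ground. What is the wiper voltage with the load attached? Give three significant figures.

V ≈ 7.34 V

The wiper splits the pot into (1−α)R = 36.38 kΩ above and αR = 44.82 kΩ below.
Lower section ‖ load = 41.97 kΩ.
V_wiper = 13.7 × 41.97/(36.38 + 41.97) = 7.34 V.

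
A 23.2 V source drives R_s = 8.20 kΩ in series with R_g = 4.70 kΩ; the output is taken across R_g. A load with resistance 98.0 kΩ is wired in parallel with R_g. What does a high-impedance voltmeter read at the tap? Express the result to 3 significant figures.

V_out ≈ 8.20 V

The load sits in parallel with R_g: R_g‖R_L = (4.70 × 98.0) / (4.70 + 98.0) = 4.485 kΩ.
V_out = 23.2 × 4.485 / (8.20 + 4.485) = 23.2 × 4.485/12.68 = 8.20 V.
(Unloaded it would have been 8.45 V.)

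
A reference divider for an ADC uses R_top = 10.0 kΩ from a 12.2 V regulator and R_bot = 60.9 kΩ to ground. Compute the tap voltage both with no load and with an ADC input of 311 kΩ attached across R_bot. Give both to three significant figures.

Unloaded: 10.5 V; loaded: 10.2 V

Open-circuit: V = 12.2 × 60.9/(10.0 + 60.9) = 10.5 V.
With the load, R_bot becomes R_bot‖R_L = 50.93 kΩ, so V = 12.2 × 50.93/60.93 = 10.2 V.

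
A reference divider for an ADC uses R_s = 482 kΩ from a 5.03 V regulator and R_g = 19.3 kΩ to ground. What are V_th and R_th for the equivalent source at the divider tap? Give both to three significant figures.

V_th is the open-circuit tap voltage: 5.03 × 19.3/(482 + 19.3) = 0.194 V.
With the supply zeroed, R_s and R_g appear in parallel from the tap: R_th = R_s‖R_g = (482 × 19.3)/501.3 = 18.6 kΩ.

V_th = 0.194 V, R_th = 18.6 kΩ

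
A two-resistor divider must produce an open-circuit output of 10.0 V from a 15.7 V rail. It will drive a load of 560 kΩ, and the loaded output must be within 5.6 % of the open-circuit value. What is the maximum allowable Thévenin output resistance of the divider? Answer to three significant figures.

R_th ≤ 33.2 kΩ

Loading drop = R_th/(R_th + R_L) ≤ 0.0560, so R_th ≤ R_L · ε/(1−ε) = 560 kΩ × 0.0560/0.9440 = 33.2 kΩ.
(Any R1, R2 with R2/(R1+R2) = 0.637 and R1‖R2 ≤ 33.2 kΩ will meet the spec.)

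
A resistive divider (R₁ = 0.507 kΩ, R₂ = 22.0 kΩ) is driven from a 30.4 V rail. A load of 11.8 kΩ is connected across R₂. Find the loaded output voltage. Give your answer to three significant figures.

The load sits in parallel with R₂: R₂‖R_L = (22000 × 11800) / (22000 + 11800) = 7680 Ω.
V_out = 30.4 × 7680 / (507 + 7680) = 30.4 × 7680/8187 = 28.5 V.

V_out ≈ 28.5 V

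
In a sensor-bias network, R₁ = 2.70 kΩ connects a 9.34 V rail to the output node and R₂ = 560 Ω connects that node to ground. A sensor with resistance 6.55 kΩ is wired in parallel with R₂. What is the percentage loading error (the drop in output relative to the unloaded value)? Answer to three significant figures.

The divider's output (Thévenin) resistance is R₁‖R₂ = 463.8 Ω.
Fractional drop under load = R_th/(R_th + R_L) = 463.8 / (463.8 + 6550) = 0.06613.
So the output falls by 6.61 %.

6.61 %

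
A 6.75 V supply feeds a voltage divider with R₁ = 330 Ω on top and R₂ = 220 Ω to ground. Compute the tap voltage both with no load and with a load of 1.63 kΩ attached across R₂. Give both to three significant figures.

Unloaded: 2.70 V; loaded: 2.50 V

Open-circuit: V = 6.75 × 220/(330 + 220) = 2.70 V.
With the load, R₂ becomes R₂‖R_L = 193.8 Ω, so V = 6.75 × 193.8/523.8 = 2.50 V.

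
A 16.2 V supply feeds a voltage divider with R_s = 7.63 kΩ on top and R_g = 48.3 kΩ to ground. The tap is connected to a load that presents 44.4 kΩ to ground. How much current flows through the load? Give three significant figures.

R_g‖R_L = 23.13 kΩ; V_out = 16.2 × 23.13/30.76 = 12.18 V.
I_L = V_out / R_L = 12.18 / 44.4 kΩ = 0.274 mA.

I_L ≈ 0.274 mA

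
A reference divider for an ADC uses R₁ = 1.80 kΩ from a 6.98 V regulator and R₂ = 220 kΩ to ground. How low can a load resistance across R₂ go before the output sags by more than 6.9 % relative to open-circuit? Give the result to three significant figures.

R_L(min) ≈ 24.1 kΩ

Output resistance R_th = R₁‖R₂ = (1.80 × 220)/221.8 = 1.785 kΩ.
The fractional drop is R_th/(R_th + R_L); requiring this ≤ 0.0690 gives R_L ≥ R_th(1/0.0690 − 1) = 1.785 × 13.49 = 24.1 kΩ.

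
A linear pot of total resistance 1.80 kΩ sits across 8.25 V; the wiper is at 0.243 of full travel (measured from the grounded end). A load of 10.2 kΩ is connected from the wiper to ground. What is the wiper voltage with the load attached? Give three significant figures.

V ≈ 1.94 V

The wiper splits the pot into (1−α)R = 1363 Ω above and αR = 437.4 Ω below.
Lower section ‖ load = 419.4 Ω.
V_wiper = 8.25 × 419.4/(1363 + 419.4) = 1.94 V.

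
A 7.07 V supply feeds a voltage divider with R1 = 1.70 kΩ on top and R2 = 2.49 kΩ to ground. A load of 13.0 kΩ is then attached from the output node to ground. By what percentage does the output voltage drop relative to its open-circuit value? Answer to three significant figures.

7.21 %

The divider's output (Thévenin) resistance is R1‖R2 = 1.010 kΩ.
Fractional drop under load = R_th/(R_th + R_L) = 1.010 / (1.010 + 13.0) = 0.07211.
So the output falls by 7.21 %.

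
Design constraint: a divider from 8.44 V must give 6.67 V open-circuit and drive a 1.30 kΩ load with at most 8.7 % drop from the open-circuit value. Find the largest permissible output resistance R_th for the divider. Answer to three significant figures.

R_th ≤ 124 Ω

Loading drop = R_th/(R_th + R_L) ≤ 0.0870, so R_th ≤ R_L · ε/(1−ε) = 1.30 kΩ × 0.0870/0.9130 = 124 Ω.
(Any R1, R2 with R2/(R1+R2) = 0.790 and R1‖R2 ≤ 124 Ω will meet the spec.)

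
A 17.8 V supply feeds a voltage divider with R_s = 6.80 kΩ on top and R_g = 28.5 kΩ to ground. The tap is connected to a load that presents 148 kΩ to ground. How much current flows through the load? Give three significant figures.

R_g‖R_L = 23.90 kΩ; V_out = 17.8 × 23.90/30.70 = 13.86 V.
I_L = V_out / R_L = 13.86 / 148 kΩ = 0.0936 mA.

I_L ≈ 0.0936 mA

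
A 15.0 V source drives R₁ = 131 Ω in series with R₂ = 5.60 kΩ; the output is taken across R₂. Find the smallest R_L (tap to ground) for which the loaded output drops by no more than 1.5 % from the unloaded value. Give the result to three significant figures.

R_L(min) ≈ 8.41 kΩ

Output resistance R_th = R₁‖R₂ = (131 × 5600)/5731 = 128.0 Ω.
The fractional drop is R_th/(R_th + R_L); requiring this ≤ 0.0150 gives R_L ≥ R_th(1/0.0150 − 1) = 128.0 × 65.67 = 8.41 kΩ.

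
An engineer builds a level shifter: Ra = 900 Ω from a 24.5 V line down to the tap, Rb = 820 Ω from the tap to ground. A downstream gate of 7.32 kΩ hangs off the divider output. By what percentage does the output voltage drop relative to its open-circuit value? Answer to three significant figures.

The divider's output (Thévenin) resistance is Ra‖Rb = 429.1 Ω.
Fractional drop under load = R_th/(R_th + R_L) = 429.1 / (429.1 + 7320) = 0.05537.
So the output falls by 5.54 %.

5.54 %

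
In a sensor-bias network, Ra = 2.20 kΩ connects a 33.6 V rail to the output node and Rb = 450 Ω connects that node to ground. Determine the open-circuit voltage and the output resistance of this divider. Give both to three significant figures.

V_th is the open-circuit tap voltage: 33.6 × 450/(2200 + 450) = 5.71 V.
With the supply zeroed, Ra and Rb appear in parallel from the tap: R_th = Ra‖Rb = (2200 × 450)/2650 = 374 Ω.

V_th = 5.71 V, R_th = 374 Ω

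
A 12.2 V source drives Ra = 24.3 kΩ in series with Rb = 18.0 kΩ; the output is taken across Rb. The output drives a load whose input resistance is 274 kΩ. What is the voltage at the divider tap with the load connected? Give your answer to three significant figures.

V_out ≈ 5.00 V

The load sits in parallel with Rb: Rb‖R_L = (18.0 × 274) / (18.0 + 274) = 16.89 kΩ.
V_out = 12.2 × 16.89 / (24.3 + 16.89) = 12.2 × 16.89/41.19 = 5.00 V.
(Unloaded it would have been 5.19 V.)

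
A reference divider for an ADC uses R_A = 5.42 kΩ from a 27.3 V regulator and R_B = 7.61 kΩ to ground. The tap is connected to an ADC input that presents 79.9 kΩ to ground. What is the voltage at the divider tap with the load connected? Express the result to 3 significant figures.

The load sits in parallel with R_B: R_B‖R_L = (7.61 × 79.9) / (7.61 + 79.9) = 6.948 kΩ.
V_out = 27.3 × 6.948 / (5.42 + 6.948) = 27.3 × 6.948/12.37 = 15.3 V.

V_out ≈ 15.3 V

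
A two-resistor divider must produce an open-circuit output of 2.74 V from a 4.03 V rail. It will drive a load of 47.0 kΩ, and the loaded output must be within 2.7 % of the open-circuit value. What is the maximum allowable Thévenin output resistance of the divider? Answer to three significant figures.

R_th ≤ 1.30 kΩ

Loading drop = R_th/(R_th + R_L) ≤ 0.0270, so R_th ≤ R_L · ε/(1−ε) = 47.0 kΩ × 0.0270/0.9730 = 1.30 kΩ.
(Any R1, R2 with R2/(R1+R2) = 0.680 and R1‖R2 ≤ 1.30 kΩ will meet the spec.)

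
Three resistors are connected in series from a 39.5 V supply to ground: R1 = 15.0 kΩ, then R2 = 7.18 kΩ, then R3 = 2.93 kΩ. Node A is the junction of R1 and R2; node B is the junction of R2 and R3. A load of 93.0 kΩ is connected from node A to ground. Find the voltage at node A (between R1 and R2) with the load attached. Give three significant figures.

V ≈ 14.9 V

Below node A the series string R2+R3 = 10.11 kΩ sits in parallel with the 93.0 kΩ load: 9.119 kΩ.
V_A = 39.5 × 9.119/(15.0 + 9.119) = 14.9 V.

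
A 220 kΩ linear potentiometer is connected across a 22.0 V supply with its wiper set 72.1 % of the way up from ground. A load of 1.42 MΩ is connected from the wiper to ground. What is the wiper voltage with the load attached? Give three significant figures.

V ≈ 15.4 V

The wiper splits the pot into (1−α)R = 61.38 kΩ above and αR = 158.6 kΩ below.
Lower section ‖ load = 142.7 kΩ.
V_wiper = 22.0 × 142.7/(61.38 + 142.7) = 15.4 V.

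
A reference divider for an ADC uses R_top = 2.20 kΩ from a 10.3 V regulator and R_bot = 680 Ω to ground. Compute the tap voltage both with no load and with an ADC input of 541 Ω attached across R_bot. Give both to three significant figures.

Unloaded: 2.43 V; loaded: 1.24 V

Open-circuit: V = 10.3 × 680/(2200 + 680) = 2.43 V.
With the load, R_bot becomes R_bot‖R_L = 301.3 Ω, so V = 10.3 × 301.3/2501 = 1.24 V.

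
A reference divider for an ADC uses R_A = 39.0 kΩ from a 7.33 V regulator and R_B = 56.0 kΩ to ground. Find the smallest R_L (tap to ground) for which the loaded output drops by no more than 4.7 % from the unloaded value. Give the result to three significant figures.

Output resistance R_th = R_A‖R_B = (39.0 × 56.0)/95.00 = 22.99 kΩ.
The fractional drop is R_th/(R_th + R_L); requiring this ≤ 0.0470 gives R_L ≥ R_th(1/0.0470 − 1) = 22.99 × 20.28 = 466 kΩ.

R_L(min) ≈ 466 kΩ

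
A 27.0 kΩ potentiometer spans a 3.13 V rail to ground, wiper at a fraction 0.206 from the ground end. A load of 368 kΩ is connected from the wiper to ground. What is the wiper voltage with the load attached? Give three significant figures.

The wiper splits the pot into (1−α)R = 21.44 kΩ above and αR = 5.562 kΩ below.
Lower section ‖ load = 5.479 kΩ.
V_wiper = 3.13 × 5.479/(21.44 + 5.479) = 0.637 V.

V ≈ 0.637 V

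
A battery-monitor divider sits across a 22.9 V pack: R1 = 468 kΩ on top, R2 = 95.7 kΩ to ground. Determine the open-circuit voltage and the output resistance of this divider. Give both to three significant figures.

V_th is the open-circuit tap voltage: 22.9 × 95.7/(468 + 95.7) = 3.89 V.
With the supply zeroed, R1 and R2 appear in parallel from the tap: R_th = R1‖R2 = (468 × 95.7)/563.7 = 79.5 kΩ.

V_th = 3.89 V, R_th = 79.5 kΩ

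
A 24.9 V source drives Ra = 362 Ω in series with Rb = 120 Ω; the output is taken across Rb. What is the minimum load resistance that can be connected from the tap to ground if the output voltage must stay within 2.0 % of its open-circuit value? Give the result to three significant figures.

R_L(min) ≈ 4.42 kΩ

Output resistance R_th = Ra‖Rb = (362 × 120)/482.0 = 90.12 Ω.
The fractional drop is R_th/(R_th + R_L); requiring this ≤ 0.0200 gives R_L ≥ R_th(1/0.0200 − 1) = 90.12 × 49.00 = 4.42 kΩ.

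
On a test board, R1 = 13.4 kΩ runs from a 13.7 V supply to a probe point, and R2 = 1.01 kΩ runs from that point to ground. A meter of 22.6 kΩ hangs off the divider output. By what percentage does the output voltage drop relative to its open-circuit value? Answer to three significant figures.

The divider's output (Thévenin) resistance is R1‖R2 = 0.9392 kΩ.
Fractional drop under load = R_th/(R_th + R_L) = 0.9392 / (0.9392 + 22.6) = 0.03990.
So the output falls by 3.99 %.

3.99 %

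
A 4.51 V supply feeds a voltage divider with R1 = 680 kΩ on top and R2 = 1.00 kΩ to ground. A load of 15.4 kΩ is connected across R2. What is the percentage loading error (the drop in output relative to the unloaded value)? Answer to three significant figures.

6.09 %

The divider's output (Thévenin) resistance is R1‖R2 = 0.9985 kΩ.
Fractional drop under load = R_th/(R_th + R_L) = 0.9985 / (0.9985 + 15.4) = 0.06089.
So the output falls by 6.09 %.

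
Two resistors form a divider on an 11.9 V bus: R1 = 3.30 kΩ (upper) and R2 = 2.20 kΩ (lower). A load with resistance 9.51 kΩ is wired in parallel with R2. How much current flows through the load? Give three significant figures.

I_L ≈ 0.440 mA

R2‖R_L = 1.787 kΩ; V_out = 11.9 × 1.787/5.087 = 4.180 V.
I_L = V_out / R_L = 4.180 / 9.51 kΩ = 0.440 mA.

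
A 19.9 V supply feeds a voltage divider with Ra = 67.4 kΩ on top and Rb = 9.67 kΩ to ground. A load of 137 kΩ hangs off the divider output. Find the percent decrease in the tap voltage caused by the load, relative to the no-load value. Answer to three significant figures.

5.81 %

The divider's output (Thévenin) resistance is Ra‖Rb = 8.457 kΩ.
Fractional drop under load = R_th/(R_th + R_L) = 8.457 / (8.457 + 137) = 0.05814.
So the output falls by 5.81 %.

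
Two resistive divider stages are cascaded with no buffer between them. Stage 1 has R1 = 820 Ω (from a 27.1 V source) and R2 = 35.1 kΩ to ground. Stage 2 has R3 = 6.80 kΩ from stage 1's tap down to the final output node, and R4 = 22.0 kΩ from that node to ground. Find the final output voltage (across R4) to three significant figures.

Stage 2 presents R3+R4 = 28800 Ω as a load on stage 1's tap.
Stage 1's lower leg becomes R2‖(R3+R4) = 15820 Ω, so V_mid = 27.1 × 15820/16640 = 25.76 V.
Stage 2 is itself unloaded: V_out = V_mid × R4/(R3+R4) = 25.76 × 22000/28800 = 19.7 V.

V_out ≈ 19.7 V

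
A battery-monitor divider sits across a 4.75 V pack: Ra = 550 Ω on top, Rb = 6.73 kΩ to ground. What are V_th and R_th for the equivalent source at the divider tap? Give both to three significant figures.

V_th is the open-circuit tap voltage: 4.75 × 6730/(550 + 6730) = 4.39 V.
With the supply zeroed, Ra and Rb appear in parallel from the tap: R_th = Ra‖Rb = (550 × 6730)/7280 = 508 Ω.

V_th = 4.39 V, R_th = 508 Ω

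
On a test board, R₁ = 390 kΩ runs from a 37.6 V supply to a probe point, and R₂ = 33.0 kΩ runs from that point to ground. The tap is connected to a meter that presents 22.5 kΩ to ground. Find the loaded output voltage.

V_out ≈ 1.25 V

The load sits in parallel with R₂: R₂‖R_L = (33.0 × 22.5) / (33.0 + 22.5) = 13.38 kΩ.
V_out = 37.6 × 13.38 / (390 + 13.38) = 37.6 × 13.38/403.4 = 1.25 V.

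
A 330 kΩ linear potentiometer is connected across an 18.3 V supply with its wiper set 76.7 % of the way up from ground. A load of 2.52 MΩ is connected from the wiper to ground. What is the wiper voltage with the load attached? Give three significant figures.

V ≈ 13.7 V

The wiper splits the pot into (1−α)R = 76.89 kΩ above and αR = 253.1 kΩ below.
Lower section ‖ load = 230.0 kΩ.
V_wiper = 18.3 × 230.0/(76.89 + 230.0) = 13.7 V.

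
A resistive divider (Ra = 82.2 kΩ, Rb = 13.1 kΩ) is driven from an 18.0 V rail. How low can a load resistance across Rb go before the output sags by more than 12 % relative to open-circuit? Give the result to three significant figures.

Output resistance R_th = Ra‖Rb = (82.2 × 13.1)/95.30 = 11.30 kΩ.
The fractional drop is R_th/(R_th + R_L); requiring this ≤ 0.120 gives R_L ≥ R_th(1/0.120 − 1) = 11.30 × 7.333 = 82.9 kΩ.

R_L(min) ≈ 82.9 kΩ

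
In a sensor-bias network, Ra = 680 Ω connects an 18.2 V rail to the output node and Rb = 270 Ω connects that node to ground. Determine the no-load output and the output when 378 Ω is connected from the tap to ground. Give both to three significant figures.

Unloaded: 5.17 V; loaded: 3.42 V

Open-circuit: V = 18.2 × 270/(680 + 270) = 5.17 V.
With the load, Rb becomes Rb‖R_L = 157.5 Ω, so V = 18.2 × 157.5/837.5 = 3.42 V.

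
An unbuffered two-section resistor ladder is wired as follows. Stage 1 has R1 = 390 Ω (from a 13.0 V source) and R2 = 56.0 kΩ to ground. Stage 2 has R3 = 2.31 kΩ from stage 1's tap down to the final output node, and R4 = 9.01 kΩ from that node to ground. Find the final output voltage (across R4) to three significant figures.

Stage 2 presents R3+R4 = 11320 Ω as a load on stage 1's tap.
Stage 1's lower leg becomes R2‖(R3+R4) = 9417 Ω, so V_mid = 13.0 × 9417/9807 = 12.48 V.
Stage 2 is itself unloaded: V_out = V_mid × R4/(R3+R4) = 12.48 × 9010/11320 = 9.94 V.

V_out ≈ 9.94 V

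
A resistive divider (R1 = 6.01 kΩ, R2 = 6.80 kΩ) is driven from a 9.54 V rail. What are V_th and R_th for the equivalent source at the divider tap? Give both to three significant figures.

V_th is the open-circuit tap voltage: 9.54 × 6.80/(6.01 + 6.80) = 5.06 V.
With the supply zeroed, R1 and R2 appear in parallel from the tap: R_th = R1‖R2 = (6.01 × 6.80)/12.81 = 3.19 kΩ.

V_th = 5.06 V, R_th = 3.19 kΩ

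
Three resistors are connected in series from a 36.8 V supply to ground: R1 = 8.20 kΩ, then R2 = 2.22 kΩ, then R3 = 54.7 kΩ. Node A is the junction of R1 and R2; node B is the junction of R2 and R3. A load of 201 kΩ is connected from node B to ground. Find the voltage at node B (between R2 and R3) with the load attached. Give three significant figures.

At node B, R3 is in parallel with the load: R3‖R_L = 43.00 kΩ.
Below node A the resistance is R2 + (R3‖R_L) = 45.22 kΩ, so V_A = 36.8 × 45.22/53.42 = 31.15 V.
Then V_B = V_A × (R3‖R_L)/(R2 + R3‖R_L) = 31.15 × 43.00/45.22 = 29.6 V.

V ≈ 29.6 V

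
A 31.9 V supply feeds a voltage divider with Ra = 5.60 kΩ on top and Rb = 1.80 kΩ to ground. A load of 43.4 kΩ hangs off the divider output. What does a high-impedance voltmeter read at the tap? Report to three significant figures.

V_out ≈ 7.52 V

The load sits in parallel with Rb: Rb‖R_L = (1.80 × 43.4) / (1.80 + 43.4) = 1.728 kΩ.
V_out = 31.9 × 1.728 / (5.60 + 1.728) = 31.9 × 1.728/7.328 = 7.52 V.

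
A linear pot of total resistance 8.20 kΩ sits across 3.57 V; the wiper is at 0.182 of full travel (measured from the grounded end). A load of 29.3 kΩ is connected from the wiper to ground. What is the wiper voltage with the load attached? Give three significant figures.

V ≈ 0.624 V

The wiper splits the pot into (1−α)R = 6.708 kΩ above and αR = 1.492 kΩ below.
Lower section ‖ load = 1.420 kΩ.
V_wiper = 3.57 × 1.420/(6.708 + 1.420) = 0.624 V.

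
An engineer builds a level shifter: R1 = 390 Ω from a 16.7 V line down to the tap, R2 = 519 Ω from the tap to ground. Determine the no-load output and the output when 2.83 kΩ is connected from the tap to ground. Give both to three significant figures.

Open-circuit: V = 16.7 × 519/(390 + 519) = 9.53 V.
With the load, R2 becomes R2‖R_L = 438.6 Ω, so V = 16.7 × 438.6/828.6 = 8.84 V.

Unloaded: 9.53 V; loaded: 8.84 V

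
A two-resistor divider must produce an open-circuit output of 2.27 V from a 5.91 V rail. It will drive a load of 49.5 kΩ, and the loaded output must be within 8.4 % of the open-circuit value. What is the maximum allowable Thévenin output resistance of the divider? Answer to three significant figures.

Loading drop = R_th/(R_th + R_L) ≤ 0.0840, so R_th ≤ R_L · ε/(1−ε) = 49.5 kΩ × 0.0840/0.9160 = 4.54 kΩ.
(Any R1, R2 with R2/(R1+R2) = 0.384 and R1‖R2 ≤ 4.54 kΩ will meet the spec.)

R_th ≤ 4.54 kΩ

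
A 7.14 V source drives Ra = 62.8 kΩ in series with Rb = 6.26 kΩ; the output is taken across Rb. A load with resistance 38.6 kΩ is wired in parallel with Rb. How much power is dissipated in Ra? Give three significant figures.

Total resistance from the source is Ra + (Rb‖R_L) = 68.19 kΩ, so I = 7.14/68.19 kΩ = 0.1047 mA.
P = I²·Ra = (0.1047 mA)² × 62.8 kΩ = 0.689 mW.

P ≈ 0.689 mW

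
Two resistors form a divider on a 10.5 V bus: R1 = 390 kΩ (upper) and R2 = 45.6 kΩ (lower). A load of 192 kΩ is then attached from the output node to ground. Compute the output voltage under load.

The load sits in parallel with R2: R2‖R_L = (45.6 × 192) / (45.6 + 192) = 36.85 kΩ.
V_out = 10.5 × 36.85 / (390 + 36.85) = 10.5 × 36.85/426.8 = 0.906 V.
(Unloaded it would have been 1.10 V.)

V_out ≈ 0.906 V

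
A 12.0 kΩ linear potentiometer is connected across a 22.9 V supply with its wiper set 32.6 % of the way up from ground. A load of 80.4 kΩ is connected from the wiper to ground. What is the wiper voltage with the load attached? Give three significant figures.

V ≈ 7.23 V

The wiper splits the pot into (1−α)R = 8.088 kΩ above and αR = 3.912 kΩ below.
Lower section ‖ load = 3.730 kΩ.
V_wiper = 22.9 × 3.730/(8.088 + 3.730) = 7.23 V.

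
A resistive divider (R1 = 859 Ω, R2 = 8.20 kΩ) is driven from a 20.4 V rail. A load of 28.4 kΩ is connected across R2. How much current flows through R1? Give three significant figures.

I ≈ 2.82 mA

R2‖R_L = 6363 Ω, so the source sees R1 + R2‖R_L = 7222 Ω.
I = 20.4 V / 7222 Ω = 2.82 mA.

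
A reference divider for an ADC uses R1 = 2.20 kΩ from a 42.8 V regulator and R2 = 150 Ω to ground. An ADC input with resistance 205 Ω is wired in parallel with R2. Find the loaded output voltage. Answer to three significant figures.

The load sits in parallel with R2: R2‖R_L = (150 × 205) / (150 + 205) = 86.62 Ω.
V_out = 42.8 × 86.62 / (2200 + 86.62) = 42.8 × 86.62/2287 = 1.62 V.

V_out ≈ 1.62 V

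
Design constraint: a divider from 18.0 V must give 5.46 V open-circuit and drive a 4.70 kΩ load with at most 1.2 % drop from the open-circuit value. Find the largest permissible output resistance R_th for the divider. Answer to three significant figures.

Loading drop = R_th/(R_th + R_L) ≤ 0.0120, so R_th ≤ R_L · ε/(1−ε) = 4.70 kΩ × 0.0120/0.9880 = 57.1 Ω.
(Any R1, R2 with R2/(R1+R2) = 0.303 and R1‖R2 ≤ 57.1 Ω will meet the spec.)

R_th ≤ 57.1 Ω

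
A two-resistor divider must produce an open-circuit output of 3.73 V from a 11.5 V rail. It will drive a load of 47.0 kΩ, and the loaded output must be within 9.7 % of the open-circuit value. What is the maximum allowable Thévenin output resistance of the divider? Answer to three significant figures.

R_th ≤ 5.05 kΩ

Loading drop = R_th/(R_th + R_L) ≤ 0.0970, so R_th ≤ R_L · ε/(1−ε) = 47.0 kΩ × 0.0970/0.9030 = 5.05 kΩ.
(Any R1, R2 with R2/(R1+R2) = 0.324 and R1‖R2 ≤ 5.05 kΩ will meet the spec.)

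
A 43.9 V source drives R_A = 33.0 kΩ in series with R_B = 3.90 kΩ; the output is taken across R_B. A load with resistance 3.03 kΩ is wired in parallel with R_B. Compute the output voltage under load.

V_out ≈ 2.16 V

The load sits in parallel with R_B: R_B‖R_L = (3.90 × 3.03) / (3.90 + 3.03) = 1.705 kΩ.
V_out = 43.9 × 1.705 / (33.0 + 1.705) = 43.9 × 1.705/34.71 = 2.16 V.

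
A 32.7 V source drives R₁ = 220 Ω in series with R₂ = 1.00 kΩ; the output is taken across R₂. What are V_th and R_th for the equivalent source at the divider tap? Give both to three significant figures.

V_th is the open-circuit tap voltage: 32.7 × 1000/(220 + 1000) = 26.8 V.
With the supply zeroed, R₁ and R₂ appear in parallel from the tap: R_th = R₁‖R₂ = (220 × 1000)/1220 = 180 Ω.

V_th = 26.8 V, R_th = 180 Ω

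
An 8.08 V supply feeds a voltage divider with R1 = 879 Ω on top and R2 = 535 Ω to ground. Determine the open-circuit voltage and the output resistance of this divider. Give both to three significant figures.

V_th = 3.06 V, R_th = 333 Ω

V_th is the open-circuit tap voltage: 8.08 × 535/(879 + 535) = 3.06 V.
With the supply zeroed, R1 and R2 appear in parallel from the tap: R_th = R1‖R2 = (879 × 535)/1414 = 333 Ω.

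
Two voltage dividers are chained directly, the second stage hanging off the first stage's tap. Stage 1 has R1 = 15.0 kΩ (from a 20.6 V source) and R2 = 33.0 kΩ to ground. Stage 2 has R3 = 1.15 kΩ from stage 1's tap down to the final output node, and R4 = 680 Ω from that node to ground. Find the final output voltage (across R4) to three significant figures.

Stage 2 presents R3+R4 = 1830 Ω as a load on stage 1's tap.
Stage 1's lower leg becomes R2‖(R3+R4) = 1734 Ω, so V_mid = 20.6 × 1734/16730 = 2.134 V.
Stage 2 is itself unloaded: V_out = V_mid × R4/(R3+R4) = 2.134 × 680/1830 = 0.793 V.

V_out ≈ 0.793 V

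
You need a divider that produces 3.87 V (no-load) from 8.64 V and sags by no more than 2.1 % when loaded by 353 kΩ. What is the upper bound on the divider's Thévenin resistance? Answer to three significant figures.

Loading drop = R_th/(R_th + R_L) ≤ 0.0210, so R_th ≤ R_L · ε/(1−ε) = 353 kΩ × 0.0210/0.9790 = 7.57 kΩ.
(Any R1, R2 with R2/(R1+R2) = 0.448 and R1‖R2 ≤ 7.57 kΩ will meet the spec.)

R_th ≤ 7.57 kΩ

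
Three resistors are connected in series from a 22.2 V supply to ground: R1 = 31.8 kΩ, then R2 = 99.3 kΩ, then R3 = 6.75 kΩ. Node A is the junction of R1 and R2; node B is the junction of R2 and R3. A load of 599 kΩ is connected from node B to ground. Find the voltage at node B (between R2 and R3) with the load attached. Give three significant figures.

V ≈ 1.08 V

At node B, R3 is in parallel with the load: R3‖R_L = 6.675 kΩ.
Below node A the resistance is R2 + (R3‖R_L) = 106.0 kΩ, so V_A = 22.2 × 106.0/137.8 = 17.08 V.
Then V_B = V_A × (R3‖R_L)/(R2 + R3‖R_L) = 17.08 × 6.675/106.0 = 1.08 V.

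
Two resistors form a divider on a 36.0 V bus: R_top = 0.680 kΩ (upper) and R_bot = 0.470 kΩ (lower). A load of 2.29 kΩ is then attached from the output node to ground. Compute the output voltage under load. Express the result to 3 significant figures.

V_out ≈ 13.1 V

The load sits in parallel with R_bot: R_bot‖R_L = (470 × 2290) / (470 + 2290) = 390.0 Ω.
V_out = 36.0 × 390.0 / (680 + 390.0) = 36.0 × 390.0/1070 = 13.1 V.
(Unloaded it would have been 14.7 V.)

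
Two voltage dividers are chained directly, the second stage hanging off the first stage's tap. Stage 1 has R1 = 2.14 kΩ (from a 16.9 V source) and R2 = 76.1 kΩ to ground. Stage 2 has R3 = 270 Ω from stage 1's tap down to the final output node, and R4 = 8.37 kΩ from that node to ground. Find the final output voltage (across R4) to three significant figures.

Stage 2 presents R3+R4 = 8640 Ω as a load on stage 1's tap.
Stage 1's lower leg becomes R2‖(R3+R4) = 7759 Ω, so V_mid = 16.9 × 7759/9899 = 13.25 V.
Stage 2 is itself unloaded: V_out = V_mid × R4/(R3+R4) = 13.25 × 8370/8640 = 12.8 V.

V_out ≈ 12.8 V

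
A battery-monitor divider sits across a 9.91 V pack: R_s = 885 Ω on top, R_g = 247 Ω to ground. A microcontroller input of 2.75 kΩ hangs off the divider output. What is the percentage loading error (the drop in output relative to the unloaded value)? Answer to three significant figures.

The divider's output (Thévenin) resistance is R_s‖R_g = 193.1 Ω.
Fractional drop under load = R_th/(R_th + R_L) = 193.1 / (193.1 + 2750) = 0.06561.
So the output falls by 6.56 %.

6.56 %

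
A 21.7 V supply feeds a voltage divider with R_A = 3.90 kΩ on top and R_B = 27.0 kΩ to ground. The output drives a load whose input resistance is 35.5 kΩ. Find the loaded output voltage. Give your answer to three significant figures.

V_out ≈ 17.3 V

The load sits in parallel with R_B: R_B‖R_L = (27.0 × 35.5) / (27.0 + 35.5) = 15.34 kΩ.
V_out = 21.7 × 15.34 / (3.90 + 15.34) = 21.7 × 15.34/19.24 = 17.3 V.
(Unloaded it would have been 19.0 V.)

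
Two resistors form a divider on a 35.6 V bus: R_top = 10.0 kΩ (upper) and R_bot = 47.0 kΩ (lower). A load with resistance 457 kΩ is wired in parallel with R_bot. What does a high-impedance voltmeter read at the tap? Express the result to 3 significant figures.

The load sits in parallel with R_bot: R_bot‖R_L = (47.0 × 457) / (47.0 + 457) = 42.62 kΩ.
V_out = 35.6 × 42.62 / (10.0 + 42.62) = 35.6 × 42.62/52.62 = 28.8 V.

V_out ≈ 28.8 V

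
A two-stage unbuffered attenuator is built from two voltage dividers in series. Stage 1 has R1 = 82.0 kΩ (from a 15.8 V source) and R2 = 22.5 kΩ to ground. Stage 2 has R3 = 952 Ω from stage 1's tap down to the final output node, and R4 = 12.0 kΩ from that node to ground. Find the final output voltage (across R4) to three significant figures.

V_out ≈ 1.33 V

Stage 2 presents R3+R4 = 12950 Ω as a load on stage 1's tap.
Stage 1's lower leg becomes R2‖(R3+R4) = 8220 Ω, so V_mid = 15.8 × 8220/90220 = 1.440 V.
Stage 2 is itself unloaded: V_out = V_mid × R4/(R3+R4) = 1.440 × 12000/12950 = 1.33 V.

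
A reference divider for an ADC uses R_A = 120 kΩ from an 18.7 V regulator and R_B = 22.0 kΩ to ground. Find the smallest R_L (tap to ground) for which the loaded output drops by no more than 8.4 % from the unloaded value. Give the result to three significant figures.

R_L(min) ≈ 203 kΩ

Output resistance R_th = R_A‖R_B = (120 × 22.0)/142.0 = 18.59 kΩ.
The fractional drop is R_th/(R_th + R_L); requiring this ≤ 0.0840 gives R_L ≥ R_th(1/0.0840 − 1) = 18.59 × 10.90 = 203 kΩ.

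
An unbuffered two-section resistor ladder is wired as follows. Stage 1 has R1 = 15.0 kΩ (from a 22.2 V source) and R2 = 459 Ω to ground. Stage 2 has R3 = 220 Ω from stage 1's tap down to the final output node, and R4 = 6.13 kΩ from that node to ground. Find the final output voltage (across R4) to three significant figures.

V_out ≈ 0.595 V

Stage 2 presents R3+R4 = 6350 Ω as a load on stage 1's tap.
Stage 1's lower leg becomes R2‖(R3+R4) = 428.1 Ω, so V_mid = 22.2 × 428.1/15430 = 0.6159 V.
Stage 2 is itself unloaded: V_out = V_mid × R4/(R3+R4) = 0.6159 × 6130/6350 = 0.595 V.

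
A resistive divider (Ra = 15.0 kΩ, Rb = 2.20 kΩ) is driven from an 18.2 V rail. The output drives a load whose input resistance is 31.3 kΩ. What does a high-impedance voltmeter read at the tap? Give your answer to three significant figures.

V_out ≈ 2.19 V

The load sits in parallel with Rb: Rb‖R_L = (2.20 × 31.3) / (2.20 + 31.3) = 2.056 kΩ.
V_out = 18.2 × 2.056 / (15.0 + 2.056) = 18.2 × 2.056/17.06 = 2.19 V.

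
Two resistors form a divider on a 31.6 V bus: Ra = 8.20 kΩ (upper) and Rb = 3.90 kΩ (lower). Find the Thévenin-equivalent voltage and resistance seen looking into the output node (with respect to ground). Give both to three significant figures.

V_th is the open-circuit tap voltage: 31.6 × 3.90/(8.20 + 3.90) = 10.2 V.
With the supply zeroed, Ra and Rb appear in parallel from the tap: R_th = Ra‖Rb = (8.20 × 3.90)/12.10 = 2.64 kΩ.

V_th = 10.2 V, R_th = 2.64 kΩ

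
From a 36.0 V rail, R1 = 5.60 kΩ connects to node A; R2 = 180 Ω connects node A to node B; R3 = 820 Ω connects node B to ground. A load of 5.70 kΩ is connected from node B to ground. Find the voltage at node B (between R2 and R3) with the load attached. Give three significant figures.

V ≈ 3.97 V

At node B, R3 is in parallel with the load: R3‖R_L = 716.9 Ω.
Below node A the resistance is R2 + (R3‖R_L) = 896.9 Ω, so V_A = 36.0 × 896.9/6497 = 4.970 V.
Then V_B = V_A × (R3‖R_L)/(R2 + R3‖R_L) = 4.970 × 716.9/896.9 = 3.97 V.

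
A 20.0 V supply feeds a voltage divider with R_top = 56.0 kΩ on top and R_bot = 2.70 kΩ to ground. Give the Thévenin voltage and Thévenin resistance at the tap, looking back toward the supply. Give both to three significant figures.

V_th is the open-circuit tap voltage: 20.0 × 2.70/(56.0 + 2.70) = 0.920 V.
With the supply zeroed, R_top and R_bot appear in parallel from the tap: R_th = R_top‖R_bot = (56.0 × 2.70)/58.70 = 2.58 kΩ.

V_th = 0.920 V, R_th = 2.58 kΩ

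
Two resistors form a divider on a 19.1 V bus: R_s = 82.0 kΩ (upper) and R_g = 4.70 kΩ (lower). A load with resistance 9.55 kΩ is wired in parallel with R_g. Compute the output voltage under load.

The load sits in parallel with R_g: R_g‖R_L = (4.70 × 9.55) / (4.70 + 9.55) = 3.150 kΩ.
V_out = 19.1 × 3.150 / (82.0 + 3.150) = 19.1 × 3.150/85.15 = 0.707 V.

V_out ≈ 0.707 V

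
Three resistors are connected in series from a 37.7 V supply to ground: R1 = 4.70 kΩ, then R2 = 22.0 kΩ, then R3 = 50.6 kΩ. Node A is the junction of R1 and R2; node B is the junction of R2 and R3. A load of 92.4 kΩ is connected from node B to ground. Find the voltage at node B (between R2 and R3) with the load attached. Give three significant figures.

V ≈ 20.8 V

At node B, R3 is in parallel with the load: R3‖R_L = 32.70 kΩ.
Below node A the resistance is R2 + (R3‖R_L) = 54.70 kΩ, so V_A = 37.7 × 54.70/59.40 = 34.72 V.
Then V_B = V_A × (R3‖R_L)/(R2 + R3‖R_L) = 34.72 × 32.70/54.70 = 20.8 V.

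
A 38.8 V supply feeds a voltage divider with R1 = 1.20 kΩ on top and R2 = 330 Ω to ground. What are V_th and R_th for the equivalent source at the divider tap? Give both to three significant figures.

V_th is the open-circuit tap voltage: 38.8 × 330/(1200 + 330) = 8.37 V.
With the supply zeroed, R1 and R2 appear in parallel from the tap: R_th = R1‖R2 = (1200 × 330)/1530 = 259 Ω.

V_th = 8.37 V, R_th = 259 Ω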